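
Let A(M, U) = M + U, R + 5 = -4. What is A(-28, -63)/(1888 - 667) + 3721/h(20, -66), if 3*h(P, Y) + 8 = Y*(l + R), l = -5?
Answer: 13546667/1118436 ≈ 12.112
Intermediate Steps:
R = -9 (R = -5 - 4 = -9)
h(P, Y) = -8/3 - 14*Y/3 (h(P, Y) = -8/3 + (Y*(-5 - 9))/3 = -8/3 + (Y*(-14))/3 = -8/3 + (-14*Y)/3 = -8/3 - 14*Y/3)
A(-28, -63)/(1888 - 667) + 3721/h(20, -66) = (-28 - 63)/(1888 - 667) + 3721/(-8/3 - 14/3*(-66)) = -91/1221 + 3721/(-8/3 + 308) = -91*1/1221 + 3721/(916/3) = -91/1221 + 3721*(3/916) = -91/1221 + 11163/916 = 13546667/1118436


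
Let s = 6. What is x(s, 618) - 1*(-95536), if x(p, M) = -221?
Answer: 95315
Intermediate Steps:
x(s, 618) - 1*(-95536) = -221 - 1*(-95536) = -221 + 95536 = 95315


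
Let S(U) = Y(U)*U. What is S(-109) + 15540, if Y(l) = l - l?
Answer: 15540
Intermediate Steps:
Y(l) = 0
S(U) = 0 (S(U) = 0*U = 0)
S(-109) + 15540 = 0 + 15540 = 15540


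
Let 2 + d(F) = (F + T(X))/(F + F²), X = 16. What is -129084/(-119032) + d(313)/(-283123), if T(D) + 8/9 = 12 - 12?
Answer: 2020444396820135/1863096691648473 ≈ 1.0845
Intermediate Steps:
T(D) = -8/9 (T(D) = -8/9 + (12 - 12) = -8/9 + 0 = -8/9)
d(F) = -2 + (-8/9 + F)/(F + F²) (d(F) = -2 + (F - 8/9)/(F + F²) = -2 + (-8/9 + F)/(F + F²))
-129084/(-119032) + d(313)/(-283123) = -129084/(-119032) + ((-8/9 - 1*313 - 2*313²)/(313*(1 + 313)))/(-283123) = -129084*(-1/119032) + ((1/313)*(-8/9 - 313 - 2*97969)/314)*(-1/283123) = 32271/29758 + ((1/313)*(1/314)*(-8/9 - 313 - 195938))*(-1/283123) = 32271/29758 + ((1/313)*(1/314)*(-1766267/9))*(-1/283123) = 32271/29758 - 1766267/884538*(-1/283123) = 32271/29758 + 1766267/250433052174 = 2020444396820135/1863096691648473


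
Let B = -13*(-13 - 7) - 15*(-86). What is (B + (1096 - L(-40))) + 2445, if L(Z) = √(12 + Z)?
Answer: 5091 - 2*I*√7 ≈ 5091.0 - 5.2915*I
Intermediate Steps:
B = 1550 (B = -13*(-20) + 1290 = 260 + 1290 = 1550)
(B + (1096 - L(-40))) + 2445 = (1550 + (1096 - √(12 - 40))) + 2445 = (1550 + (1096 - √(-28))) + 2445 = (1550 + (1096 - 2*I*√7)) + 2445 = (2646 - 2*I*√7) + 2445 = 5091 - 2*I*√7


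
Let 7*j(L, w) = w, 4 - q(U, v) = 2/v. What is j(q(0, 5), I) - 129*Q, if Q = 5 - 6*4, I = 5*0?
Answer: 2451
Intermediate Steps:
q(U, v) = 4 - 2/v
I = 0
Q = -19 (Q = 5 - 24 = -19)
j(L, w) = w/7
j(q(0, 5), I) - 129*Q = (⅐)*0 - 129*(-19) = 0 + 2451 = 2451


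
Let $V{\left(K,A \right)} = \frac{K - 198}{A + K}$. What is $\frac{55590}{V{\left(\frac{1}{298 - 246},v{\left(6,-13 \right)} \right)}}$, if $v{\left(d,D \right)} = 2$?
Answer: $- \frac{1167390}{2059} \approx -566.97$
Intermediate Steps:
$V{\left(K,A \right)} = \frac{-198 + K}{A + K}$
$\frac{55590}{V{\left(\frac{1}{298 - 246},v{\left(6,-13 \right)} \right)}} = \frac{55590}{\frac{1}{2 + \frac{1}{298 - 246}} \left(-198 + \frac{1}{298 - 246}\right)} = \frac{55590}{\frac{1}{2 + \frac{1}{52}} \left(-198 + \frac{1}{52}\right)} = \frac{55590}{\frac{1}{\frac{105}{52}} \left(- \frac{10295}{52}\right)} = \frac{55590}{\frac{52}{105} \left(- \frac{10295}{52}\right)} = \frac{55590}{- \frac{2059}{21}} = 55590 \left(- \frac{21}{2059}\right) = - \frac{1167390}{2059}$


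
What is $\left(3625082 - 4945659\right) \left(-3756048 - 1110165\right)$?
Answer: $6426208964901$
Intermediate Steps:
$\left(3625082 - 4945659\right) \left(-3756048 - 1110165\right) = - 1320577 \left(-3756048 - 1110165\right) = \left(-1320577\right) \left(-4866213\right) = 6426208964901$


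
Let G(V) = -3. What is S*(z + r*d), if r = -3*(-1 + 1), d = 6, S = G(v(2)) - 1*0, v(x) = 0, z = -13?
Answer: 39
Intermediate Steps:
S = -3 (S = -3 - 1*0 = -3 + 0 = -3)
r = 0 (r = -3*0 = 0)
S*(z + r*d) = -3*(-13 + 0*6) = -3*(-13 + 0) = -3*(-13) = 39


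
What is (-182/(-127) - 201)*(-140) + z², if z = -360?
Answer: 20007500/127 ≈ 1.5754e+5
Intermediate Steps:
(-182/(-127) - 201)*(-140) + z² = (-182/(-127) - 201)*(-140) + (-360)² = (-182*(-1/127) - 201)*(-140) + 129600 = (182/127 - 201)*(-140) + 129600 = -25345/127*(-140) + 129600 = 3548300/127 + 129600 = 20007500/127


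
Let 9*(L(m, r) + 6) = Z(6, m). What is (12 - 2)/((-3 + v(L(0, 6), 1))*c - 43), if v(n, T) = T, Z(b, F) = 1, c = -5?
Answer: -10/33 ≈ -0.30303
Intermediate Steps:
L(m, r) = -53/9 (L(m, r) = -6 + (⅑)*1 = -6 + ⅑ = -53/9)
(12 - 2)/((-3 + v(L(0, 6), 1))*c - 43) = (12 - 2)/((-3 + 1)*(-5) - 43) = 10/(-2*(-5) - 43) = 10/(10 - 43) = 10/(-33) = 10*(-1/33) = -10/33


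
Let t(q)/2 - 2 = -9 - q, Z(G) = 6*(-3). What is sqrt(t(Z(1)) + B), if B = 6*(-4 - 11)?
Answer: 2*I*sqrt(17) ≈ 8.2462*I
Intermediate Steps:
Z(G) = -18
t(q) = -14 - 2*q (t(q) = 4 + 2*(-9 - q) = 4 + (-18 - 2*q) = -14 - 2*q)
B = -90 (B = 6*(-15) = -90)
sqrt(t(Z(1)) + B) = sqrt((-14 - 2*(-18)) - 90) = sqrt((-14 + 36) - 90) = sqrt(22 - 90) = sqrt(-68) = 2*I*sqrt(17)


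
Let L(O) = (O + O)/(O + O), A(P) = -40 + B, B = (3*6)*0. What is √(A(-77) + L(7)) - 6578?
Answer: -6578 + I*√39 ≈ -6578.0 + 6.245*I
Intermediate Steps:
B = 0 (B = 18*0 = 0)
A(P) = -40 (A(P) = -40 + 0 = -40)
L(O) = 1 (L(O) = (2*O)/((2*O)) = (2*O)*(1/(2*O)) = 1)
√(A(-77) + L(7)) - 6578 = √(-40 + 1) - 6578 = √(-39) - 6578 = I*√39 - 6578 = -6578 + I*√39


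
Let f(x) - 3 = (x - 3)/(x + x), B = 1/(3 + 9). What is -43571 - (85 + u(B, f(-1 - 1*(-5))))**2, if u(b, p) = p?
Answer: -3285569/64 ≈ -51337.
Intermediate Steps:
B = 1/12 ≈ 0.083333
f(x) = 3 + (-3 + x)/(2*x) (f(x) = 3 + (x - 3)/(x + x) = 3 + (-3 + x)/((2*x)) = 3 + (-3 + x)*(1/(2*x)) = 3 + (-3 + x)/(2*x))
-43571 - (85 + u(B, f(-1 - 1*(-5))))**2 = -43571 - (85 + (-3 + 7*(-1 - 1*(-5)))/(2*(-1 - 1*(-5))))**2 = -43571 - (85 + (-3 + 7*(-1 + 5))/(2*(-1 + 5)))**2 = -43571 - (85 + (1/2)*(-3 + 7*4)/4)**2 = -43571 - (85 + (1/2)*(1/4)*(-3 + 28))**2 = -43571 - (85 + (1/2)*(1/4)*25)**2 = -43571 - (85 + 25/8)**2 = -43571 - (705/8)**2 = -43571 - 1*497025/64 = -43571 - 497025/64 = -3285569/64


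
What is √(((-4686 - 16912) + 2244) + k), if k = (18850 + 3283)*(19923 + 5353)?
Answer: √559414354 ≈ 23652.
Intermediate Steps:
k = 559433708 (k = 22133*25276 = 559433708)
√(((-4686 - 16912) + 2244) + k) = √(((-4686 - 16912) + 2244) + 559433708) = √((-21598 + 2244) + 559433708) = √(-19354 + 559433708) = √559414354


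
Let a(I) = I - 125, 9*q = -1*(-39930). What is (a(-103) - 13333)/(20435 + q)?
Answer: -40683/74615 ≈ -0.54524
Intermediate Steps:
q = 13310/3 (q = (-1*(-39930))/9 = (⅑)*39930 = 13310/3 ≈ 4436.7)
a(I) = -125 + I
(a(-103) - 13333)/(20435 + q) = ((-125 - 103) - 13333)/(20435 + 13310/3) = (-228 - 13333)/(74615/3) = -13561*3/74615 = -40683/74615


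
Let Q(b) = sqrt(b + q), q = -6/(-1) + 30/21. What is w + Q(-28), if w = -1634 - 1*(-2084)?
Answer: 450 + 12*I*sqrt(7)/7 ≈ 450.0 + 4.5356*I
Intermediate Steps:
q = 52/7 (q = -6*(-1) + 30*(1/21) = 6 + 10/7 = 52/7 ≈ 7.4286)
Q(b) = sqrt(52/7 + b) (Q(b) = sqrt(b + 52/7) = sqrt(52/7 + b))
w = 450 (w = -1634 + 2084 = 450)
w + Q(-28) = 450 + sqrt(364 + 49*(-28))/7 = 450 + sqrt(364 - 1372)/7 = 450 + sqrt(-1008)/7 = 450 + (12*I*sqrt(7))/7 = 450 + 12*I*sqrt(7)/7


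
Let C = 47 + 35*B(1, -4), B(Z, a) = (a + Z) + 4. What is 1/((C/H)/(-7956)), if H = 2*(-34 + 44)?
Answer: -79560/41 ≈ -1940.5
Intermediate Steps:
B(Z, a) = 4 + Z + a (B(Z, a) = (Z + a) + 4 = 4 + Z + a)
H = 20 (H = 2*10 = 20)
C = 82 (C = 47 + 35*(4 + 1 - 4) = 47 + 35*1 = 47 + 35 = 82)
1/((C/H)/(-7956)) = 1/((82/20)/(-7956)) = 1/((82*(1/20))*(-1/7956)) = 1/((41/10)*(-1/7956)) = 1/(-41/79560) = -79560/41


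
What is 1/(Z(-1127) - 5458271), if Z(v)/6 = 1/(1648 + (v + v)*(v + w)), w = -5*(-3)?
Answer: -418016/2281644610335 ≈ -1.8321e-7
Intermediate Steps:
w = 15
Z(v) = 6/(1648 + 2*v*(15 + v)) (Z(v) = 6/(1648 + (v + v)*(v + 15)) = 6/(1648 + (2*v)*(15 + v)) = 6/(1648 + 2*v*(15 + v)))
1/(Z(-1127) - 5458271) = 1/(3/(824 + (-1127)**2 + 15*(-1127)) - 5458271) = 1/(3/(824 + 1270129 - 16905) - 5458271) = 1/(3/1254048 - 5458271) = 1/(3*(1/1254048) - 5458271) = 1/(1/418016 - 5458271) = 1/(-2281644610335/418016) = -418016/2281644610335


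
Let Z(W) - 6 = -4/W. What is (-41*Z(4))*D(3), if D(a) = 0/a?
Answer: 0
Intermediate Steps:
Z(W) = 6 - 4/W
D(a) = 0
(-41*Z(4))*D(3) = -41*(6 - 4/4)*0 = -41*(6 - 4*1/4)*0 = -41*(6 - 1)*0 = -41*5*0 = -205*0 = 0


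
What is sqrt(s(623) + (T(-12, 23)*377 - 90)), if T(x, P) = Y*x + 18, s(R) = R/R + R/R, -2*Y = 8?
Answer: 7*sqrt(506) ≈ 157.46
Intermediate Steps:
Y = -4 (Y = -1/2*8 = -4)
s(R) = 2 (s(R) = 1 + 1 = 2)
T(x, P) = 18 - 4*x (T(x, P) = -4*x + 18 = 18 - 4*x)
sqrt(s(623) + (T(-12, 23)*377 - 90)) = sqrt(2 + ((18 - 4*(-12))*377 - 90)) = sqrt(2 + ((18 + 48)*377 - 90)) = sqrt(2 + (66*377 - 90)) = sqrt(2 + (24882 - 90)) = sqrt(2 + 24792) = sqrt(24794) = 7*sqrt(506)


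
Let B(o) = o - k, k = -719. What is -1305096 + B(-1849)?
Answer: -1306226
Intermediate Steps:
B(o) = 719 + o (B(o) = o - 1*(-719) = o + 719 = 719 + o)
-1305096 + B(-1849) = -1305096 + (719 - 1849) = -1305096 - 1130 = -1306226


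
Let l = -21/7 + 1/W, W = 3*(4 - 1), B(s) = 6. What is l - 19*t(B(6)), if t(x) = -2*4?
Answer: 1342/9 ≈ 149.11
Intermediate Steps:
W = 9 (W = 3*3 = 9)
t(x) = -8
l = -26/9 (l = -21/7 + 1/9 = -21*⅐ + 1*(⅑) = -3 + ⅑ = -26/9 ≈ -2.8889)
l - 19*t(B(6)) = -26/9 - 19*(-8) = -26/9 + 152 = 1342/9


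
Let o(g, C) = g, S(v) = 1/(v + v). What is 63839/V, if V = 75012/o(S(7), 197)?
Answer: 63839/1050168 ≈ 0.060789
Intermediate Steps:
S(v) = 1/(2*v)
V = 1050168 (V = 75012/(((½)/7)) = 75012/(((½)*(⅐))) = 75012/(1/14) = 75012*14 = 1050168)
63839/V = 63839/1050168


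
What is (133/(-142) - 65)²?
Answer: 87665769/20164 ≈ 4347.6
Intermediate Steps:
(133/(-142) - 65)² = (133*(-1/142) - 65)² = (-133/142 - 65)² = (-9363/142)² = 87665769/20164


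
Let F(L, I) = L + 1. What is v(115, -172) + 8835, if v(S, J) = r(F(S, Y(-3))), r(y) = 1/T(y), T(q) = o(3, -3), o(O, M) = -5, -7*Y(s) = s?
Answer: 44174/5 ≈ 8834.8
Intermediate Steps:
Y(s) = -s/7
F(L, I) = 1 + L
T(q) = -5
r(y) = -1/5 (r(y) = 1/(-5) = -1/5)
v(S, J) = -1/5
v(115, -172) + 8835 = -1/5 + 8835 = 44174/5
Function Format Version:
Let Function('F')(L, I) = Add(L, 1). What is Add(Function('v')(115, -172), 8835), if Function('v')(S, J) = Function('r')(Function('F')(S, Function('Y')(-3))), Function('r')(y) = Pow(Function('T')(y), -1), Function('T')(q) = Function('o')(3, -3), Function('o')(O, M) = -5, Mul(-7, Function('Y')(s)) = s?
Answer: Rational(44174, 5) ≈ 8834.8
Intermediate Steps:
Function('Y')(s) = Mul(Rational(-1, 7), s)
Function('F')(L, I) = Add(1, L)
Function('T')(q) = -5
Function('r')(y) = Rational(-1, 5) (Function('r')(y) = Pow(-5, -1) = Rational(-1, 5))
Function('v')(S, J) = Rational(-1, 5)
Add(Function('v')(115, -172), 8835) = Add(Rational(-1, 5), 8835) = Rational(44174, 5)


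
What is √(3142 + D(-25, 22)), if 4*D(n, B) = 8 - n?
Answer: √12601/2 ≈ 56.127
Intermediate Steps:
D(n, B) = 2 - n/4 (D(n, B) = (8 - n)/4 = 2 - n/4)
√(3142 + D(-25, 22)) = √(3142 + (2 - ¼*(-25))) = √(3142 + (2 + 25/4)) = √(3142 + 33/4) = √(12601/4) = √12601/2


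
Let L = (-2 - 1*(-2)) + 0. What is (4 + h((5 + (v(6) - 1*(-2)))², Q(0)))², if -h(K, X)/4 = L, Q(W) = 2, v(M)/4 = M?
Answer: 16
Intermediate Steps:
v(M) = 4*M
L = 0 (L = (-2 + 2) + 0 = 0 + 0 = 0)
h(K, X) = 0 (h(K, X) = -4*0 = 0)
(4 + h((5 + (v(6) - 1*(-2)))², Q(0)))² = (4 + 0)² = 4² = 16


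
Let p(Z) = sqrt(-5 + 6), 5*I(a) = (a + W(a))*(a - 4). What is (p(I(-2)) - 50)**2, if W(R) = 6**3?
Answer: 2401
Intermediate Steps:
W(R) = 216
I(a) = (-4 + a)*(216 + a)/5 (I(a) = ((a + 216)*(a - 4))/5 = ((216 + a)*(-4 + a))/5 = ((-4 + a)*(216 + a))/5 = (-4 + a)*(216 + a)/5)
p(Z) = 1 (p(Z) = sqrt(1) = 1)
(p(I(-2)) - 50)**2 = (1 - 50)**2 = (-49)**2 = 2401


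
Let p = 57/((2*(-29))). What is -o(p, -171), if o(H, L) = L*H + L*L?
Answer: -1705725/58 ≈ -29409.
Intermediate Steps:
p = -57/58 (p = 57/(-58) = 57*(-1/58) = -57/58 ≈ -0.98276)
o(H, L) = L² + H*L (o(H, L) = H*L + L² = L² + H*L)
-o(p, -171) = -(-171)*(-57/58 - 171) = -(-171)*(-9975)/58 = -1*1705725/58 = -1705725/58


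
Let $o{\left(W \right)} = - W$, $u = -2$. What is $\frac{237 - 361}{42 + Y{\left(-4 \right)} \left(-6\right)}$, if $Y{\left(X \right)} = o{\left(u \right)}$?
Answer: $- \frac{62}{15} \approx -4.1333$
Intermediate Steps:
$Y{\left(X \right)} = 2$ ($Y{\left(X \right)} = \left(-1\right) \left(-2\right) = 2$)
$\frac{237 - 361}{42 + Y{\left(-4 \right)} \left(-6\right)} = \frac{237 - 361}{42 + 2 \left(-6\right)} = - \frac{124}{42 - 12} = - \frac{124}{30} = \left(-124\right) \frac{1}{30} = - \frac{62}{15}$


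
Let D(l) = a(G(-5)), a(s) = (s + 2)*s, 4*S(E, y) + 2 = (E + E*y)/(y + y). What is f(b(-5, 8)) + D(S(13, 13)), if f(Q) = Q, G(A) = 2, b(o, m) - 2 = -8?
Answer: 2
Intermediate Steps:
b(o, m) = -6 (b(o, m) = 2 - 8 = -6)
S(E, y) = -1/2 + (E + E*y)/(8*y) (S(E, y) = -1/2 + ((E + E*y)/(y + y))/4 = -1/2 + ((E + E*y)/((2*y)))/4 = -1/2 + ((E + E*y)*(1/(2*y)))/4 = -1/2 + ((E + E*y)/(2*y))/4 = -1/2 + (E + E*y)/(8*y))
a(s) = s*(2 + s) (a(s) = (2 + s)*s = s*(2 + s))
D(l) = 8 (D(l) = 2*(2 + 2) = 2*4 = 8)
f(b(-5, 8)) + D(S(13, 13)) = -6 + 8 = 2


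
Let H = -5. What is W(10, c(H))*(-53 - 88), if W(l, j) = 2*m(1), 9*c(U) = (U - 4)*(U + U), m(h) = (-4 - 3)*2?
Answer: 3948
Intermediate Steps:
m(h) = -14 (m(h) = -7*2 = -14)
c(U) = 2*U*(-4 + U)/9 (c(U) = ((U - 4)*(U + U))/9 = ((-4 + U)*(2*U))/9 = (2*U*(-4 + U))/9 = 2*U*(-4 + U)/9)
W(l, j) = -28 (W(l, j) = 2*(-14) = -28)
W(10, c(H))*(-53 - 88) = -28*(-53 - 88) = -28*(-141) = 3948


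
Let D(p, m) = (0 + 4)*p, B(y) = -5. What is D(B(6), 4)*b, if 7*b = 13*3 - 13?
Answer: -520/7 ≈ -74.286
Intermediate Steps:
b = 26/7 (b = (13*3 - 13)/7 = (39 - 13)/7 = (⅐)*26 = 26/7 ≈ 3.7143)
D(p, m) = 4*p
D(B(6), 4)*b = (4*(-5))*(26/7) = -20*26/7 = -520/7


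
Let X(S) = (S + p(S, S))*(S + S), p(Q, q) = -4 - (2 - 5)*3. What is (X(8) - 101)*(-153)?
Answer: -16371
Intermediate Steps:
p(Q, q) = 5 (p(Q, q) = -4 - (-3)*3 = -4 - 1*(-9) = -4 + 9 = 5)
X(S) = 2*S*(5 + S) (X(S) = (S + 5)*(S + S) = (5 + S)*(2*S) = 2*S*(5 + S))
(X(8) - 101)*(-153) = (2*8*(5 + 8) - 101)*(-153) = (2*8*13 - 101)*(-153) = (208 - 101)*(-153) = 107*(-153) = -16371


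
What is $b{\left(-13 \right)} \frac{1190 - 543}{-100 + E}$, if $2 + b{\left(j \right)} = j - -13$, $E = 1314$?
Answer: $- \frac{647}{607} \approx -1.0659$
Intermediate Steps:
$b{\left(j \right)} = 11 + j$ ($b{\left(j \right)} = -2 + \left(j - -13\right) = -2 + \left(j + 13\right) = -2 + \left(13 + j\right) = 11 + j$)
$b{\left(-13 \right)} \frac{1190 - 543}{-100 + E} = \left(11 - 13\right) \frac{1190 - 543}{-100 + 1314} = - 2 \cdot \frac{647}{1214} = - 2 \cdot 647 \cdot \frac{1}{1214} = \left(-2\right) \frac{647}{1214} = - \frac{647}{607}$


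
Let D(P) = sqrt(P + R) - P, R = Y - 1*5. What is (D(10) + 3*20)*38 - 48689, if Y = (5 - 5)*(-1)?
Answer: -46789 + 38*sqrt(5) ≈ -46704.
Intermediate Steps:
Y = 0 (Y = 0*(-1) = 0)
R = -5 (R = 0 - 1*5 = 0 - 5 = -5)
D(P) = sqrt(-5 + P) - P (D(P) = sqrt(P - 5) - P = sqrt(-5 + P) - P)
(D(10) + 3*20)*38 - 48689 = ((sqrt(-5 + 10) - 1*10) + 3*20)*38 - 48689 = ((sqrt(5) - 10) + 60)*38 - 48689 = ((-10 + sqrt(5)) + 60)*38 - 48689 = (50 + sqrt(5))*38 - 48689 = (1900 + 38*sqrt(5)) - 48689 = -46789 + 38*sqrt(5)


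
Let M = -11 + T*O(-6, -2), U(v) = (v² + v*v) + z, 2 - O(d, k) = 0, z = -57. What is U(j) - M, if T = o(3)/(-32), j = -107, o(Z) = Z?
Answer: 365635/16 ≈ 22852.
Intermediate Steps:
O(d, k) = 2 (O(d, k) = 2 - 1*0 = 2 + 0 = 2)
T = -3/32 (T = 3/(-32) = 3*(-1/32) = -3/32 ≈ -0.093750)
U(v) = -57 + 2*v² (U(v) = (v² + v*v) - 57 = (v² + v²) - 57 = 2*v² - 57 = -57 + 2*v²)
M = -179/16 (M = -11 - 3/32*2 = -11 - 3/16 = -179/16 ≈ -11.188)
U(j) - M = (-57 + 2*(-107)²) - 1*(-179/16) = (-57 + 2*11449) + 179/16 = (-57 + 22898) + 179/16 = 22841 + 179/16 = 365635/16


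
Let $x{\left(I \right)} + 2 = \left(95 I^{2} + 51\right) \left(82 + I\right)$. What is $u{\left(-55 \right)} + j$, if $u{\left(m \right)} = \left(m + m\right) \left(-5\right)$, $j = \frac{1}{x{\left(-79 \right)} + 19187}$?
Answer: $\frac{988912651}{1798023} \approx 550.0$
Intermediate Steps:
$x{\left(I \right)} = -2 + \left(51 + 95 I^{2}\right) \left(82 + I\right)$ ($x{\left(I \right)} = -2 + \left(95 I^{2} + 51\right) \left(82 + I\right) = -2 + \left(51 + 95 I^{2}\right) \left(82 + I\right)$)
$j = \frac{1}{1798023}$ ($j = \frac{1}{\left(4180 + 51 \left(-79\right) + 95 \left(-79\right)^{3} + 7790 \left(-79\right)^{2}\right) + 19187} = \frac{1}{\left(4180 - 4029 + 95 \left(-493039\right) + 7790 \cdot 6241\right) + 19187} = \frac{1}{\left(4180 - 4029 - 46838705 + 48617390\right) + 19187} = \frac{1}{1778836 + 19187} = \frac{1}{1798023} \approx 5.5617 \cdot 10^{-7}$)
$u{\left(m \right)} = - 10 m$ ($u{\left(m \right)} = 2 m \left(-5\right) = - 10 m$)
$u{\left(-55 \right)} + j = \left(-10\right) \left(-55\right) + \frac{1}{1798023} = 550 + \frac{1}{1798023} = \frac{988912651}{1798023}$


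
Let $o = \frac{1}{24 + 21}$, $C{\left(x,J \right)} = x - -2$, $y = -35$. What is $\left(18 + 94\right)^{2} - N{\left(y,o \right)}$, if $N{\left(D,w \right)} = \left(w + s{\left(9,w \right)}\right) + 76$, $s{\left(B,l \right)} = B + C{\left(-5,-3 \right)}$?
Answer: $\frac{560789}{45} \approx 12462.0$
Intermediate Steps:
$C{\left(x,J \right)} = 2 + x$ ($C{\left(x,J \right)} = x + 2 = 2 + x$)
$o = \frac{1}{45} \approx 0.022222$
$s{\left(B,l \right)} = -3 + B$ ($s{\left(B,l \right)} = B + \left(2 - 5\right) = B - 3 = -3 + B$)
$N{\left(D,w \right)} = 82 + w$ ($N{\left(D,w \right)} = \left(w + \left(-3 + 9\right)\right) + 76 = \left(w + 6\right) + 76 = \left(6 + w\right) + 76 = 82 + w$)
$\left(18 + 94\right)^{2} - N{\left(y,o \right)} = \left(18 + 94\right)^{2} - \left(82 + \frac{1}{45}\right) = 112^{2} - \frac{3691}{45} = 12544 - \frac{3691}{45} = \frac{560789}{45}$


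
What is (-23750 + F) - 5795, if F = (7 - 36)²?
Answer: -28704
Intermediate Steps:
F = 841 (F = (-29)² = 841)
(-23750 + F) - 5795 = (-23750 + 841) - 5795 = -22909 - 5795 = -28704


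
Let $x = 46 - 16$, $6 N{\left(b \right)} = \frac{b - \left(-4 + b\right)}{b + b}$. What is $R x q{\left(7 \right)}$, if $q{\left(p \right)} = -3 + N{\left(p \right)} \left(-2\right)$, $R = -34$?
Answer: $\frac{22100}{7} \approx 3157.1$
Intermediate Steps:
$N{\left(b \right)} = \frac{1}{3 b}$ ($N{\left(b \right)} = \frac{\left(b - \left(-4 + b\right)\right) \frac{1}{b + b}}{6} = \frac{4 \frac{1}{2 b}}{6} = \frac{2 \frac{1}{b}}{6} = \frac{1}{3 b}$)
$q{\left(p \right)} = -3 - \frac{2}{3 p}$ ($q{\left(p \right)} = -3 + \frac{1}{3 p} \left(-2\right) = -3 - \frac{2}{3 p}$)
$x = 30$
$R x q{\left(7 \right)} = \left(-34\right) 30 \left(-3 - \frac{2}{3 \cdot 7}\right) = - 1020 \left(-3 - \frac{2}{21}\right) = \left(-1020\right) \left(- \frac{65}{21}\right) = \frac{22100}{7}$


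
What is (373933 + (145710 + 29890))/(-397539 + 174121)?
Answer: -549533/223418 ≈ -2.4597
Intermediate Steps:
(373933 + (145710 + 29890))/(-397539 + 174121) = (373933 + 175600)/(-223418) = 549533*(-1/223418) = -549533/223418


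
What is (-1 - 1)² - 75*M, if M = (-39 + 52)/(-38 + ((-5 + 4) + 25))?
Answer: 1031/14 ≈ 73.643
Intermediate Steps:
M = -13/14 (M = 13/(-38 + (-1 + 25)) = 13/(-38 + 24) = 13/(-14) = 13*(-1/14) = -13/14 ≈ -0.92857)
(-1 - 1)² - 75*M = (-1 - 1)² - 75*(-13/14) = (-2)² + 975/14 = 4 + 975/14 = 1031/14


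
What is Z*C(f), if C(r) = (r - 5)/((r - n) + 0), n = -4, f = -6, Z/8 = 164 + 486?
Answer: 28600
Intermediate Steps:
Z = 5200 (Z = 8*(164 + 486) = 8*650 = 5200)
C(r) = (-5 + r)/(4 + r) (C(r) = (r - 5)/((r - 1*(-4)) + 0) = (-5 + r)/((r + 4) + 0) = (-5 + r)/((4 + r) + 0) = (-5 + r)/(4 + r))
Z*C(f) = 5200*((-5 - 6)/(4 - 6)) = 5200*(-11/(-2)) = 5200*(-½*(-11)) = 5200*(11/2) = 28600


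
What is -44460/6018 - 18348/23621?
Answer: -193434654/23691863 ≈ -8.1646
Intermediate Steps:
-44460/6018 - 18348/23621 = -44460*1/6018 - 18348*1/23621 = -7410/1003 - 18348/23621 = -193434654/23691863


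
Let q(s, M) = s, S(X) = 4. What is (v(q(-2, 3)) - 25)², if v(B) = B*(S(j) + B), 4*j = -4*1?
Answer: 841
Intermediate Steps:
j = -1 (j = (-4*1)/4 = (¼)*(-4) = -1)
v(B) = B*(4 + B)
(v(q(-2, 3)) - 25)² = (-2*(4 - 2) - 25)² = (-2*2 - 25)² = (-4 - 25)² = (-29)² = 841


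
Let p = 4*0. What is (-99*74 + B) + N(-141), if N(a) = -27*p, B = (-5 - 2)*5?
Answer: -7361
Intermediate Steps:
p = 0
B = -35 (B = -7*5 = -35)
N(a) = 0 (N(a) = -27*0 = 0)
(-99*74 + B) + N(-141) = (-99*74 - 35) + 0 = (-7326 - 35) + 0 = -7361 + 0 = -7361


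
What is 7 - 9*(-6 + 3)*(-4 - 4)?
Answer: -209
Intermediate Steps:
7 - 9*(-6 + 3)*(-4 - 4) = 7 - (-27)*(-8) = 7 - 9*24 = 7 - 216 = -209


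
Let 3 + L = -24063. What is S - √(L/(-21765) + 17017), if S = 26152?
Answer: 26152 - √895748420035/7255 ≈ 26022.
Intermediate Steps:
L = -24066 (L = -3 - 24063 = -24066)
S - √(L/(-21765) + 17017) = 26152 - √(-24066/(-21765) + 17017) = 26152 - √(-24066*(-1/21765) + 17017) = 26152 - √(8022/7255 + 17017) = 26152 - √(123466357/7255) = 26152 - √895748420035/7255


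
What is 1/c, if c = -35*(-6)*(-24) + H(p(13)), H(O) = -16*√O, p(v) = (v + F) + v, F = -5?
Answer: -15/75584 + √21/1587264 ≈ -0.00019557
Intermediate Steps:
p(v) = -5 + 2*v (p(v) = (v - 5) + v = (-5 + v) + v = -5 + 2*v)
c = -5040 - 16*√21 (c = -35*(-6)*(-24) - 16*√(-5 + 2*13) = 210*(-24) - 16*√(-5 + 26) = -5040 - 16*√21 ≈ -5113.3)
1/c = 1/(-5040 - 16*√21)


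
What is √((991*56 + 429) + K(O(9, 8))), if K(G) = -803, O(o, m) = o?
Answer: √55122 ≈ 234.78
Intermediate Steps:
√((991*56 + 429) + K(O(9, 8))) = √((991*56 + 429) - 803) = √((55496 + 429) - 803) = √(55925 - 803) = √55122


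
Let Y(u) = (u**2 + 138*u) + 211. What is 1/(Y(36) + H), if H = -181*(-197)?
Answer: 1/42132 ≈ 2.3735e-5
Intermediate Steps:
Y(u) = 211 + u**2 + 138*u
H = 35657
1/(Y(36) + H) = 1/((211 + 36**2 + 138*36) + 35657) = 1/((211 + 1296 + 4968) + 35657) = 1/(6475 + 35657) = 1/42132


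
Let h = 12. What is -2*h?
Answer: -24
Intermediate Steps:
-2*h = -2*12 = -24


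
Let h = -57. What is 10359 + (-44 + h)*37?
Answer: 6622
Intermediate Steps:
10359 + (-44 + h)*37 = 10359 + (-44 - 57)*37 = 10359 - 101*37 = 10359 - 3737 = 6622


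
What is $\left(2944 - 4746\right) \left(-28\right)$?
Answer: $50456$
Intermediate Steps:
$\left(2944 - 4746\right) \left(-28\right) = \left(-1802\right) \left(-28\right) = 50456$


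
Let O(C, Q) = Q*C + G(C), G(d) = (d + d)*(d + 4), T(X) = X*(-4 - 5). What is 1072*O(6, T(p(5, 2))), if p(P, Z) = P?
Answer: -160800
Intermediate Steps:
T(X) = -9*X (T(X) = X*(-9) = -9*X)
G(d) = 2*d*(4 + d) (G(d) = (2*d)*(4 + d) = 2*d*(4 + d))
O(C, Q) = C*Q + 2*C*(4 + C) (O(C, Q) = Q*C + 2*C*(4 + C) = C*Q + 2*C*(4 + C))
1072*O(6, T(p(5, 2))) = 1072*(6*(8 - 9*5 + 2*6)) = 1072*(6*(8 - 45 + 12)) = 1072*(6*(-25)) = 1072*(-150) = -160800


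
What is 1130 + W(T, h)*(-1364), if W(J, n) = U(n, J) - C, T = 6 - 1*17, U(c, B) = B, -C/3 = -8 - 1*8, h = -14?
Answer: 81606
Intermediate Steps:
C = 48 (C = -3*(-8 - 1*8) = -3*(-8 - 8) = -3*(-16) = 48)
T = -11 (T = 6 - 17 = -11)
W(J, n) = -48 + J (W(J, n) = J - 1*48 = J - 48 = -48 + J)
1130 + W(T, h)*(-1364) = 1130 + (-48 - 11)*(-1364) = 1130 - 59*(-1364) = 1130 + 80476 = 81606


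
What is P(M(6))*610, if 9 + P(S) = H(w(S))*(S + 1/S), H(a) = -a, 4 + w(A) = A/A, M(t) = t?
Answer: 5795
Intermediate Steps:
w(A) = -3 (w(A) = -4 + A/A = -4 + 1 = -3)
P(S) = -9 + 3*S + 3/S (P(S) = -9 + (-1*(-3))*(S + 1/S) = -9 + 3*(S + 1/S) = -9 + (3*S + 3/S) = -9 + 3*S + 3/S)
P(M(6))*610 = (-9 + 3*6 + 3/6)*610 = (-9 + 18 + 3*(⅙))*610 = (-9 + 18 + ½)*610 = (19/2)*610 = 5795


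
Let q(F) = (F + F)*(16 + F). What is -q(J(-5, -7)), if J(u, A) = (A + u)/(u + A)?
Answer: -34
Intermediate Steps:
J(u, A) = 1 (J(u, A) = (A + u)/(A + u) = 1)
q(F) = 2*F*(16 + F) (q(F) = (2*F)*(16 + F) = 2*F*(16 + F))
-q(J(-5, -7)) = -2*(16 + 1) = -2*17 = -1*34 = -34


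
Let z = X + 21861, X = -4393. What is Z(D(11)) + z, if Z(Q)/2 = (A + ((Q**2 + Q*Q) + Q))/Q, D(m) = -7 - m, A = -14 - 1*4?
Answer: 17400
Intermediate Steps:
A = -18 (A = -14 - 4 = -18)
Z(Q) = 2*(-18 + Q + 2*Q**2)/Q (Z(Q) = 2*((-18 + ((Q**2 + Q*Q) + Q))/Q) = 2*((-18 + ((Q**2 + Q**2) + Q))/Q) = 2*((-18 + (2*Q**2 + Q))/Q) = 2*((-18 + (Q + 2*Q**2))/Q) = 2*((-18 + Q + 2*Q**2)/Q) = 2*(-18 + Q + 2*Q**2)/Q)
z = 17468 (z = -4393 + 21861 = 17468)
Z(D(11)) + z = (2 - 36/(-7 - 1*11) + 4*(-7 - 1*11)) + 17468 = (2 - 36/(-7 - 11) + 4*(-7 - 11)) + 17468 = (2 - 36/(-18) + 4*(-18)) + 17468 = (2 - 36*(-1/18) - 72) + 17468 = (2 + 2 - 72) + 17468 = -68 + 17468 = 17400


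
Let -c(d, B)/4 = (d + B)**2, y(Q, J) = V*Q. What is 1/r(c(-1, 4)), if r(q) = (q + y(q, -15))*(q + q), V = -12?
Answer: -1/28512 ≈ -3.5073e-5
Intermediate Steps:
y(Q, J) = -12*Q
c(d, B) = -4*(B + d)**2 (c(d, B) = -4*(d + B)**2 = -4*(B + d)**2)
r(q) = -22*q**2 (r(q) = (q - 12*q)*(q + q) = (-11*q)*(2*q) = -22*q**2)
1/r(c(-1, 4)) = 1/(-22*16*(4 - 1)**4) = 1/(-22*(-4*3**2)**2) = 1/(-22*(-4*9)**2) = 1/(-22*(-36)**2) = 1/(-22*1296) = 1/(-28512) = -1/28512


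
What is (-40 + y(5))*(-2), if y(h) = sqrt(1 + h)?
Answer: 80 - 2*sqrt(6) ≈ 75.101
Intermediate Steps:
(-40 + y(5))*(-2) = (-40 + sqrt(1 + 5))*(-2) = (-40 + sqrt(6))*(-2) = 80 - 2*sqrt(6)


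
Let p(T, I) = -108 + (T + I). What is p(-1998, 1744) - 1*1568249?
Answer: -1568611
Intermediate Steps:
p(T, I) = -108 + I + T (p(T, I) = -108 + (I + T) = -108 + I + T)
p(-1998, 1744) - 1*1568249 = (-108 + 1744 - 1998) - 1*1568249 = -362 - 1568249 = -1568611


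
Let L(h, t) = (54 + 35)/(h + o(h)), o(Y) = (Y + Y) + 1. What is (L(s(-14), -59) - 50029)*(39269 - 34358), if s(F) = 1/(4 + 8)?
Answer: -1226713779/5 ≈ -2.4534e+8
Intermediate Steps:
o(Y) = 1 + 2*Y (o(Y) = 2*Y + 1 = 1 + 2*Y)
s(F) = 1/12
L(h, t) = 89/(1 + 3*h) (L(h, t) = (54 + 35)/(h + (1 + 2*h)) = 89/(1 + 3*h))
(L(s(-14), -59) - 50029)*(39269 - 34358) = (89/(1 + 3*(1/12)) - 50029)*(39269 - 34358) = (89/(1 + ¼) - 50029)*4911 = (89/(5/4) - 50029)*4911 = (89*(⅘) - 50029)*4911 = (356/5 - 50029)*4911 = -249789/5*4911 = -1226713779/5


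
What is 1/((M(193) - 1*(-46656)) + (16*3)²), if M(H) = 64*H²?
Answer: 1/2432896 ≈ 4.1103e-7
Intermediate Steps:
1/((M(193) - 1*(-46656)) + (16*3)²) = 1/((64*193² - 1*(-46656)) + (16*3)²) = 1/((64*37249 + 46656) + 48²) = 1/((2383936 + 46656) + 2304) = 1/(2430592 + 2304) = 1/2432896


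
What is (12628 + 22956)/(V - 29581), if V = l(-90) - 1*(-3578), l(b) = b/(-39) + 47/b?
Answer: -41633280/30421421 ≈ -1.3686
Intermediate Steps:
l(b) = 47/b - b/39 (l(b) = b*(-1/39) + 47/b = -b/39 + 47/b = 47/b - b/39)
V = 4188349/1170 (V = (47/(-90) - 1/39*(-90)) - 1*(-3578) = (47*(-1/90) + 30/13) + 3578 = (-47/90 + 30/13) + 3578 = 2089/1170 + 3578 = 4188349/1170 ≈ 3579.8)
(12628 + 22956)/(V - 29581) = (12628 + 22956)/(4188349/1170 - 29581) = 35584/(-30421421/1170) = 35584*(-1170/30421421) = -41633280/30421421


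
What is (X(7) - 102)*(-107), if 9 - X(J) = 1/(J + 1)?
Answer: 79715/8 ≈ 9964.4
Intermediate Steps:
X(J) = 9 - 1/(1 + J) (X(J) = 9 - 1/(J + 1) = 9 - 1/(1 + J))
(X(7) - 102)*(-107) = ((8 + 9*7)/(1 + 7) - 102)*(-107) = ((8 + 63)/8 - 102)*(-107) = ((1/8)*71 - 102)*(-107) = (71/8 - 102)*(-107) = -745/8*(-107) = 79715/8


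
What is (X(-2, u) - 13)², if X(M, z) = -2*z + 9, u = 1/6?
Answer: 169/9 ≈ 18.778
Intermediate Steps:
u = ⅙ ≈ 0.16667
X(M, z) = 9 - 2*z
(X(-2, u) - 13)² = ((9 - 2*⅙) - 13)² = ((9 - ⅓) - 13)² = (26/3 - 13)² = (-13/3)² = 169/9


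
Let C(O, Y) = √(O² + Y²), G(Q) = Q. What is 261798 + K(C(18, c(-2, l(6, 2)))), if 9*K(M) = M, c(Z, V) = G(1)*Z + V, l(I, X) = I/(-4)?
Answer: 261798 + √1345/18 ≈ 2.6180e+5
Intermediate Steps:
l(I, X) = -I/4 (l(I, X) = I*(-¼) = -I/4)
c(Z, V) = V + Z (c(Z, V) = 1*Z + V = Z + V = V + Z)
K(M) = M/9
261798 + K(C(18, c(-2, l(6, 2)))) = 261798 + √(18² + (-¼*6 - 2)²)/9 = 261798 + √(324 + (-3/2 - 2)²)/9 = 261798 + √(324 + (-7/2)²)/9 = 261798 + √(324 + 49/4)/9 = 261798 + √(1345/4)/9 = 261798 + (√1345/2)/9 = 261798 + √1345/18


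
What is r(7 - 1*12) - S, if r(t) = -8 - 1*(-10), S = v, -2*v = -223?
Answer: -219/2 ≈ -109.50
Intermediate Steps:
v = 223/2 (v = -½*(-223) = 223/2 ≈ 111.50)
S = 223/2 ≈ 111.50
r(t) = 2 (r(t) = -8 + 10 = 2)
r(7 - 1*12) - S = 2 - 1*223/2 = 2 - 223/2 = -219/2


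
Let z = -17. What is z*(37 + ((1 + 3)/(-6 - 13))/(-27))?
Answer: -322745/513 ≈ -629.13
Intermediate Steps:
z*(37 + ((1 + 3)/(-6 - 13))/(-27)) = -17*(37 + ((1 + 3)/(-6 - 13))/(-27)) = -17*(37 + (4/(-19))*(-1/27)) = -17*(37 + (4*(-1/19))*(-1/27)) = -17*(37 - 4/19*(-1/27)) = -17*(37 + 4/513) = -17*18985/513 = -322745/513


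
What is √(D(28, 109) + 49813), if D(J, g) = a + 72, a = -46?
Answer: √49839 ≈ 223.25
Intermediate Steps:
D(J, g) = 26 (D(J, g) = -46 + 72 = 26)
√(D(28, 109) + 49813) = √(26 + 49813) = √49839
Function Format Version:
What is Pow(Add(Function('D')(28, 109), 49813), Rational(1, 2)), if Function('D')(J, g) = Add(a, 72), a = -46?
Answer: Pow(49839, Rational(1, 2)) ≈ 223.25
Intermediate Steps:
Function('D')(J, g) = 26 (Function('D')(J, g) = Add(-46, 72) = 26)
Pow(Add(Function('D')(28, 109), 49813), Rational(1, 2)) = Pow(Add(26, 49813), Rational(1, 2)) = Pow(49839, Rational(1, 2))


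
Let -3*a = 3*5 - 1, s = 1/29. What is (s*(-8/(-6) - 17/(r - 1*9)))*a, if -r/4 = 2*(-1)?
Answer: -770/261 ≈ -2.9502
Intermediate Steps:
r = 8 (r = -8*(-1) = -4*(-2) = 8)
s = 1/29 (s = 1*(1/29) = 1/29 ≈ 0.034483)
a = -14/3 (a = -(3*5 - 1)/3 = -(15 - 1)/3 = -⅓*14 = -14/3 ≈ -4.6667)
(s*(-8/(-6) - 17/(r - 1*9)))*a = ((-8/(-6) - 17/(8 - 1*9))/29)*(-14/3) = ((-8*(-⅙) - 17/(8 - 9))/29)*(-14/3) = ((4/3 - 17/(-1))/29)*(-14/3) = ((4/3 - 17*(-1))/29)*(-14/3) = ((4/3 + 17)/29)*(-14/3) = ((1/29)*(55/3))*(-14/3) = (55/87)*(-14/3) = -770/261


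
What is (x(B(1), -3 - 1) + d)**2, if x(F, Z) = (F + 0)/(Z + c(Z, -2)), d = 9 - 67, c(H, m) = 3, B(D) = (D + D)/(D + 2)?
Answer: 30976/9 ≈ 3441.8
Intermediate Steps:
B(D) = 2*D/(2 + D) (B(D) = (2*D)/(2 + D) = 2*D/(2 + D))
d = -58
x(F, Z) = F/(3 + Z) (x(F, Z) = (F + 0)/(Z + 3) = F/(3 + Z))
(x(B(1), -3 - 1) + d)**2 = ((2*1/(2 + 1))/(3 + (-3 - 1)) - 58)**2 = ((2*1/3)/(3 - 4) - 58)**2 = ((2*1*(1/3))/(-1) - 58)**2 = ((2/3)*(-1) - 58)**2 = (-2/3 - 58)**2 = (-176/3)**2 = 30976/9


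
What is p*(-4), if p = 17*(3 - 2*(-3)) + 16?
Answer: -676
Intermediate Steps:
p = 169 (p = 17*(3 + 6) + 16 = 17*9 + 16 = 153 + 16 = 169)
p*(-4) = 169*(-4) = -676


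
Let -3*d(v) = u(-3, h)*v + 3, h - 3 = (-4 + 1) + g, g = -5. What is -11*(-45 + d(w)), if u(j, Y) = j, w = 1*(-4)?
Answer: 550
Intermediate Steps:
h = -5 (h = 3 + ((-4 + 1) - 5) = 3 + (-3 - 5) = 3 - 8 = -5)
w = -4
d(v) = -1 + v (d(v) = -(-3*v + 3)/3 = -(3 - 3*v)/3 = -1 + v)
-11*(-45 + d(w)) = -11*(-45 + (-1 - 4)) = -11*(-45 - 5) = -11*(-50) = 550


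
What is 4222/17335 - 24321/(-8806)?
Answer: 458783467/152652010 ≈ 3.0054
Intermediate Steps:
4222/17335 - 24321/(-8806) = 4222*(1/17335) - 24321*(-1/8806) = 4222/17335 + 24321/8806 = 458783467/152652010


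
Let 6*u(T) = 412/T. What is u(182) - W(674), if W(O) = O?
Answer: -183899/273 ≈ -673.62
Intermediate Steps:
u(T) = 206/(3*T) (u(T) = (412/T)/6 = 206/(3*T))
u(182) - W(674) = (206/3)/182 - 1*674 = (206/3)*(1/182) - 674 = 103/273 - 674 = -183899/273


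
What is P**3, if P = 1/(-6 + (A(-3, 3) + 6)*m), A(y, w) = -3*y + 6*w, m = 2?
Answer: 1/216000 ≈ 4.6296e-6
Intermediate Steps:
P = 1/60 (P = 1/(-6 + ((-3*(-3) + 6*3) + 6)*2) = 1/(-6 + ((9 + 18) + 6)*2) = 1/(-6 + (27 + 6)*2) = 1/(-6 + 33*2) = 1/(-6 + 66) = 1/60 ≈ 0.016667)
P**3 = (1/60)**3 = 1/216000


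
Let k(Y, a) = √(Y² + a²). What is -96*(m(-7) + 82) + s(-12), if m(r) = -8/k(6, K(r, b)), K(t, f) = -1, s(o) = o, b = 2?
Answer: -7884 + 768*√37/37 ≈ -7757.7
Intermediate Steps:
m(r) = -8*√37/37 (m(r) = -8/√(6² + (-1)²) = -8/√(36 + 1) = -8*√37/37)
-96*(m(-7) + 82) + s(-12) = -96*(-8*√37/37 + 82) - 12 = -96*(82 - 8*√37/37) - 12 = (-7872 + 768*√37/37) - 12 = -7884 + 768*√37/37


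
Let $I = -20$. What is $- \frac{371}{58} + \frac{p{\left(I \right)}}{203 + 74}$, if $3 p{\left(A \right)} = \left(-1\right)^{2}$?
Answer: $- \frac{308243}{48198} \approx -6.3953$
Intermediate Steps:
$p{\left(A \right)} = \frac{1}{3}$ ($p{\left(A \right)} = \frac{\left(-1\right)^{2}}{3} = \frac{1}{3} \cdot 1 = \frac{1}{3}$)
$- \frac{371}{58} + \frac{p{\left(I \right)}}{203 + 74} = - \frac{371}{58} + \frac{1}{3 \left(203 + 74\right)} = \left(-371\right) \frac{1}{58} + \frac{1}{3 \cdot 277} = - \frac{371}{58} + \frac{1}{3} \cdot \frac{1}{277} = - \frac{371}{58} + \frac{1}{831} = - \frac{308243}{48198}$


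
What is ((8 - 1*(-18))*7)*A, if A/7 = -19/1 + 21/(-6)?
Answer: -28665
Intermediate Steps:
A = -315/2 (A = 7*(-19/1 + 21/(-6)) = 7*(-19*1 + 21*(-⅙)) = 7*(-19 - 7/2) = 7*(-45/2) = -315/2 ≈ -157.50)
((8 - 1*(-18))*7)*A = ((8 - 1*(-18))*7)*(-315/2) = ((8 + 18)*7)*(-315/2) = (26*7)*(-315/2) = 182*(-315/2) = -28665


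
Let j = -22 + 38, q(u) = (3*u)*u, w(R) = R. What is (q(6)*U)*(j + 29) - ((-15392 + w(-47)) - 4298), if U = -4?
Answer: 297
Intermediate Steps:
q(u) = 3*u**2
j = 16
(q(6)*U)*(j + 29) - ((-15392 + w(-47)) - 4298) = ((3*6**2)*(-4))*(16 + 29) - ((-15392 - 47) - 4298) = ((3*36)*(-4))*45 - (-15439 - 4298) = (108*(-4))*45 - 1*(-19737) = -432*45 + 19737 = -19440 + 19737 = 297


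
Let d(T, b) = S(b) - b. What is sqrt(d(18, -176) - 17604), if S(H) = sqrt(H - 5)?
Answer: sqrt(-17428 + I*sqrt(181)) ≈ 0.0509 + 132.02*I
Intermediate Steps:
S(H) = sqrt(-5 + H)
d(T, b) = sqrt(-5 + b) - b
sqrt(d(18, -176) - 17604) = sqrt((sqrt(-5 - 176) - 1*(-176)) - 17604) = sqrt((sqrt(-181) + 176) - 17604) = sqrt((I*sqrt(181) + 176) - 17604) = sqrt((176 + I*sqrt(181)) - 17604) = sqrt(-17428 + I*sqrt(181))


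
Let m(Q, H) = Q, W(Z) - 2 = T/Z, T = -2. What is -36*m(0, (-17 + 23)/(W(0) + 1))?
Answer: 0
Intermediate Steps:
W(Z) = 2 - 2/Z
-36*m(0, (-17 + 23)/(W(0) + 1)) = -36*0 = 0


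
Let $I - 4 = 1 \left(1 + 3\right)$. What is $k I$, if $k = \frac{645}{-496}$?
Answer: $- \frac{645}{62} \approx -10.403$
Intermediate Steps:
$k = - \frac{645}{496}$ ($k = 645 \left(- \frac{1}{496}\right) = - \frac{645}{496} \approx -1.3004$)
$I = 8$ ($I = 4 + 1 \left(1 + 3\right) = 4 + 1 \cdot 4 = 4 + 4 = 8$)
$k I = \left(- \frac{645}{496}\right) 8 = - \frac{645}{62}$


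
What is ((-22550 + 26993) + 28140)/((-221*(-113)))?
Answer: 32583/24973 ≈ 1.3047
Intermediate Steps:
((-22550 + 26993) + 28140)/((-221*(-113))) = (4443 + 28140)/24973 = 32583*(1/24973) = 32583/24973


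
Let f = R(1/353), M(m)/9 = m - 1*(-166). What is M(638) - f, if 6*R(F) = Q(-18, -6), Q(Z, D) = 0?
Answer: 7236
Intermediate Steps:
M(m) = 1494 + 9*m (M(m) = 9*(m - 1*(-166)) = 9*(m + 166) = 9*(166 + m) = 1494 + 9*m)
R(F) = 0 (R(F) = (⅙)*0 = 0)
f = 0
M(638) - f = (1494 + 9*638) - 1*0 = (1494 + 5742) + 0 = 7236 + 0 = 7236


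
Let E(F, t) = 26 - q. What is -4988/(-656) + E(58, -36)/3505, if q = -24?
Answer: 875787/114964 ≈ 7.6179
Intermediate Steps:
E(F, t) = 50 (E(F, t) = 26 - 1*(-24) = 26 + 24 = 50)
-4988/(-656) + E(58, -36)/3505 = -4988/(-656) + 50/3505 = -4988*(-1/656) + 50*(1/3505) = 1247/164 + 10/701 = 875787/114964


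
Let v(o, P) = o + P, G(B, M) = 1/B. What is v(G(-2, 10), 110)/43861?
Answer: 219/87722 ≈ 0.0024965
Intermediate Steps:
v(o, P) = P + o
v(G(-2, 10), 110)/43861 = (110 + 1/(-2))/43861 = (110 - ½)*(1/43861) = (219/2)*(1/43861) = 219/87722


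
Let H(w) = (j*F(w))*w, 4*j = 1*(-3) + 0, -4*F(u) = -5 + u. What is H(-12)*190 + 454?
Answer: 15443/2 ≈ 7721.5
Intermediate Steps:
F(u) = 5/4 - u/4 (F(u) = -(-5 + u)/4 = 5/4 - u/4)
j = -3/4 (j = (1*(-3) + 0)/4 = (-3 + 0)/4 = (1/4)*(-3) = -3/4 ≈ -0.75000)
H(w) = w*(-15/16 + 3*w/16) (H(w) = (-3*(5/4 - w/4)/4)*w = (-15/16 + 3*w/16)*w = w*(-15/16 + 3*w/16))
H(-12)*190 + 454 = ((3/16)*(-12)*(-5 - 12))*190 + 454 = ((3/16)*(-12)*(-17))*190 + 454 = (153/4)*190 + 454 = 14535/2 + 454 = 15443/2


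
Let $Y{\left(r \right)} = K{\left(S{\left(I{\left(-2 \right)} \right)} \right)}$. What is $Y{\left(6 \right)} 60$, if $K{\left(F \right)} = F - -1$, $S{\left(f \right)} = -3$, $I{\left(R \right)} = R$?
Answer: $-120$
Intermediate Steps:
$K{\left(F \right)} = 1 + F$ ($K{\left(F \right)} = F + 1 = 1 + F$)
$Y{\left(r \right)} = -2$ ($Y{\left(r \right)} = 1 - 3 = -2$)
$Y{\left(6 \right)} 60 = \left(-2\right) 60 = -120$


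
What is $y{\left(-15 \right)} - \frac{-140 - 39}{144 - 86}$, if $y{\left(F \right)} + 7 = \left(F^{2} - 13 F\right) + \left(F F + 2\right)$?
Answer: $\frac{37299}{58} \approx 643.09$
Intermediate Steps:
$y{\left(F \right)} = -5 - 13 F + 2 F^{2}$ ($y{\left(F \right)} = -7 + \left(\left(F^{2} - 13 F\right) + \left(F F + 2\right)\right) = -7 + \left(\left(F^{2} - 13 F\right) + \left(F^{2} + 2\right)\right) = -7 + \left(\left(F^{2} - 13 F\right) + \left(2 + F^{2}\right)\right) = -7 + \left(2 - 13 F + 2 F^{2}\right) = -5 - 13 F + 2 F^{2}$)
$y{\left(-15 \right)} - \frac{-140 - 39}{144 - 86} = \left(-5 - -195 + 2 \left(-15\right)^{2}\right) - \frac{-140 - 39}{144 - 86} = \left(-5 + 195 + 2 \cdot 225\right) - - \frac{179}{58} = \left(-5 + 195 + 450\right) - \left(-179\right) \frac{1}{58} = 640 - - \frac{179}{58} = 640 + \frac{179}{58} = \frac{37299}{58}$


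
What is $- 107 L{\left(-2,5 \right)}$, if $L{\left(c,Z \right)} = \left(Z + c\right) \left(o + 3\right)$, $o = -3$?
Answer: $0$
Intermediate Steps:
$L{\left(c,Z \right)} = 0$ ($L{\left(c,Z \right)} = \left(Z + c\right) \left(-3 + 3\right) = \left(Z + c\right) 0 = 0$)
$- 107 L{\left(-2,5 \right)} = \left(-107\right) 0 = 0$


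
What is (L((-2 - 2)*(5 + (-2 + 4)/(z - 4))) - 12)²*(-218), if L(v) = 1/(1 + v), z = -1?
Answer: -239887418/7569 ≈ -31693.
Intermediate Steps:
(L((-2 - 2)*(5 + (-2 + 4)/(z - 4))) - 12)²*(-218) = (1/(1 + (-2 - 2)*(5 + (-2 + 4)/(-1 - 4))) - 12)²*(-218) = (1/(1 - 4*(5 + 2/(-5))) - 12)²*(-218) = (1/(1 - 4*(5 + 2*(-⅕))) - 12)²*(-218) = (1/(1 - 4*(5 - ⅖)) - 12)²*(-218) = (1/(1 - 4*23/5) - 12)²*(-218) = (1/(1 - 92/5) - 12)²*(-218) = (1/(-87/5) - 12)²*(-218) = (-5/87 - 12)²*(-218) = (-1049/87)²*(-218) = (1100401/7569)*(-218) = -239887418/7569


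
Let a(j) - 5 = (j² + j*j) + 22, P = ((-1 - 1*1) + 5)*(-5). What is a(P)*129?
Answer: 61533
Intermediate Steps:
P = -15 (P = ((-1 - 1) + 5)*(-5) = (-2 + 5)*(-5) = 3*(-5) = -15)
a(j) = 27 + 2*j² (a(j) = 5 + ((j² + j*j) + 22) = 5 + ((j² + j²) + 22) = 5 + (2*j² + 22) = 5 + (22 + 2*j²) = 27 + 2*j²)
a(P)*129 = (27 + 2*(-15)²)*129 = (27 + 2*225)*129 = (27 + 450)*129 = 477*129 = 61533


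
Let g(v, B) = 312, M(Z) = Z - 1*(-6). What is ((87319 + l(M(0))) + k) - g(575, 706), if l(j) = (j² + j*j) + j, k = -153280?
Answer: -66195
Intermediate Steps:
M(Z) = 6 + Z (M(Z) = Z + 6 = 6 + Z)
l(j) = j + 2*j² (l(j) = (j² + j²) + j = 2*j² + j = j + 2*j²)
((87319 + l(M(0))) + k) - g(575, 706) = ((87319 + (6 + 0)*(1 + 2*(6 + 0))) - 153280) - 1*312 = ((87319 + 6*(1 + 2*6)) - 153280) - 312 = ((87319 + 6*(1 + 12)) - 153280) - 312 = ((87319 + 6*13) - 153280) - 312 = ((87319 + 78) - 153280) - 312 = (87397 - 153280) - 312 = -65883 - 312 = -66195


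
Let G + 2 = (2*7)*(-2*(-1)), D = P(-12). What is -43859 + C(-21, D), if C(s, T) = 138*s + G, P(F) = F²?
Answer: -46731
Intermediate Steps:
D = 144 (D = (-12)² = 144)
G = 26 (G = -2 + (2*7)*(-2*(-1)) = -2 + 14*2 = -2 + 28 = 26)
C(s, T) = 26 + 138*s (C(s, T) = 138*s + 26 = 26 + 138*s)
-43859 + C(-21, D) = -43859 + (26 + 138*(-21)) = -43859 + (26 - 2898) = -43859 - 2872 = -46731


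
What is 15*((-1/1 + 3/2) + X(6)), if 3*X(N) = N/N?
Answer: 25/2 ≈ 12.500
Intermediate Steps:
X(N) = 1/3 (X(N) = (N/N)/3 = (1/3)*1 = 1/3)
15*((-1/1 + 3/2) + X(6)) = 15*((-1/1 + 3/2) + 1/3) = 15*((-1*1 + 3*(1/2)) + 1/3) = 15*((-1 + 3/2) + 1/3) = 15*(1/2 + 1/3) = 15*(5/6) = 25/2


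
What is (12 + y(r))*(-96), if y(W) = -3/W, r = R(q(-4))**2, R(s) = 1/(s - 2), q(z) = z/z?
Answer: -864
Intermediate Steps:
q(z) = 1
R(s) = 1/(-2 + s)
r = 1 (r = (1/(-2 + 1))**2 = (1/(-1))**2 = (-1)**2 = 1)
(12 + y(r))*(-96) = (12 - 3/1)*(-96) = (12 - 3*1)*(-96) = (12 - 3)*(-96) = 9*(-96) = -864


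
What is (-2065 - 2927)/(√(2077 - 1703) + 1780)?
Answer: -4442880/1584013 + 2496*√374/1584013 ≈ -2.7744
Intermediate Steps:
(-2065 - 2927)/(√(2077 - 1703) + 1780) = -4992/(√374 + 1780) = -4992/(1780 + √374)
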